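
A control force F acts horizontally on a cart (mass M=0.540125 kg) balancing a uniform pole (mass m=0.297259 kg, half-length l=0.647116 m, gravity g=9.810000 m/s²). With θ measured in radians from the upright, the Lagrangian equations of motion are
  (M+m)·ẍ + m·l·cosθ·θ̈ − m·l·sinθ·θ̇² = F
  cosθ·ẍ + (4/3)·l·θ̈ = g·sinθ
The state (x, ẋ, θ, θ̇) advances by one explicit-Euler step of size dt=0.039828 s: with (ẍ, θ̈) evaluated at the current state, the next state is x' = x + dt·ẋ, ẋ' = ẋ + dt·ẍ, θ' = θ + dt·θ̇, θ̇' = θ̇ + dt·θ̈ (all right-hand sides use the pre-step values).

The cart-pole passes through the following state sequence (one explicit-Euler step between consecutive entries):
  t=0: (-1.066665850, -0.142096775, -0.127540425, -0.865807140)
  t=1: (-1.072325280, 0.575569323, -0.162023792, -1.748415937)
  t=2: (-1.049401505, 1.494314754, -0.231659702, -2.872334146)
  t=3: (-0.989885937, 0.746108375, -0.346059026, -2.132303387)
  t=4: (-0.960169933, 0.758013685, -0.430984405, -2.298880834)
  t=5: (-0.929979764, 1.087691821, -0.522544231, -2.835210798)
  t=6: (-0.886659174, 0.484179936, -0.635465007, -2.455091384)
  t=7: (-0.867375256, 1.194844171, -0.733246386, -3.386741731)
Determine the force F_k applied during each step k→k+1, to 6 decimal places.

F_0 = 10.879081 N
F_1 = 14.054291 N
F_2 = -11.887954 N
F_3 = -0.209868 N
F_4 = 5.002698 N
F_5 = -10.326213 N
F_6 = 12.008592 N

step 0→1:
  ẍ = (ẋ'−ẋ)/dt = (0.575569323−-0.142096775)/0.039828 = 18.019135
  θ̈ = (θ̇'−θ̇)/dt = (-1.748415937−-0.865807140)/0.039828 = -22.160510
  sinθ=-0.127195, cosθ=0.991878
  F = (M+m)·ẍ + m·l·cosθ·θ̈ − m·l·sinθ·θ̇² = 15.088935 + -4.228195 − -0.018341 = 10.879081
step 1→2:
  ẍ = (ẋ'−ẋ)/dt = (1.494314754−0.575569323)/0.039828 = 23.067827
  θ̈ = (θ̇'−θ̇)/dt = (-2.872334146−-1.748415937)/0.039828 = -28.219298
  sinθ=-0.161316, cosθ=0.986903
  F = (M+m)·ẍ + m·l·cosθ·θ̈ − m·l·sinθ·θ̇² = 19.316630 + -5.357199 − -0.094860 = 14.054291
step 2→3:
  ẍ = (ẋ'−ẋ)/dt = (0.746108375−1.494314754)/0.039828 = -18.785939
  θ̈ = (θ̇'−θ̇)/dt = (-2.132303387−-2.872334146)/0.039828 = 18.580666
  sinθ=-0.229593, cosθ=0.973287
  F = (M+m)·ẍ + m·l·cosθ·θ̈ − m·l·sinθ·θ̇² = -15.731045 + 3.478718 − -0.364373 = -11.887954
step 3→4:
  ẍ = (ẋ'−ẋ)/dt = (0.758013685−0.746108375)/0.039828 = 0.298918
  θ̈ = (θ̇'−θ̇)/dt = (-2.298880834−-2.132303387)/0.039828 = -4.182421
  sinθ=-0.339193, cosθ=0.940717
  F = (M+m)·ẍ + m·l·cosθ·θ̈ − m·l·sinθ·θ̇² = 0.250309 + -0.756839 − -0.296662 = -0.209868
step 4→5:
  ẍ = (ẋ'−ẋ)/dt = (1.087691821−0.758013685)/0.039828 = 8.277547
  θ̈ = (θ̇'−θ̇)/dt = (-2.835210798−-2.298880834)/0.039828 = -13.466154
  sinθ=-0.417765, cosθ=0.908555
  F = (M+m)·ẍ + m·l·cosθ·θ̈ − m·l·sinθ·θ̇² = 6.931485 + -2.353488 − -0.424700 = 5.002698
step 5→6:
  ẍ = (ẋ'−ẋ)/dt = (0.484179936−1.087691821)/0.039828 = -15.152955
  θ̈ = (θ̇'−θ̇)/dt = (-2.455091384−-2.835210798)/0.039828 = 9.544025
  sinθ=-0.499086, cosθ=0.866552
  F = (M+m)·ẍ + m·l·cosθ·θ̈ − m·l·sinθ·θ̇² = -12.688842 + 1.590902 − -0.771727 = -10.326213
step 6→7:
  ẍ = (ẋ'−ẋ)/dt = (1.194844171−0.484179936)/0.039828 = 17.843332
  θ̈ = (θ̇'−θ̇)/dt = (-3.386741731−-2.455091384)/0.039828 = -23.391844
  sinθ=-0.593552, cosθ=0.804796
  F = (M+m)·ẍ + m·l·cosθ·θ̈ − m·l·sinθ·θ̇² = 14.941721 + -3.621323 − -0.688194 = 12.008592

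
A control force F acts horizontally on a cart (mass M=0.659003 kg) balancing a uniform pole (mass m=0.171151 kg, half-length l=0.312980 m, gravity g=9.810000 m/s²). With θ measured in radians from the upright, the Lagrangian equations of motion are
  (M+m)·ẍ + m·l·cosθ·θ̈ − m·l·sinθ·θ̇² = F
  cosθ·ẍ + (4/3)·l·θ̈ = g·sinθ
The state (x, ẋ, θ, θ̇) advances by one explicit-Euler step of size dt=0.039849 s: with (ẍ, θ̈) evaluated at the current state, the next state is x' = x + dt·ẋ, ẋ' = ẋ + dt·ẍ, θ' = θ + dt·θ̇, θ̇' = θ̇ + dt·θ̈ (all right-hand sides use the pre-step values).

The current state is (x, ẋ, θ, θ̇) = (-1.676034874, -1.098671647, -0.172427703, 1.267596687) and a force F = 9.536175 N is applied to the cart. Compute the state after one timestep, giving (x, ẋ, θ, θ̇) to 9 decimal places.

sinθ=-0.171574555, cosθ=0.985171138
temp = (F + m·l·θ̇²·sinθ)/(M+m) = (9.536175 + -0.014767640)/0.830154 = 11.469447066
θ̈ = (g·sinθ − cosθ·temp)/(l·(4/3 − m·cos²θ/(M+m))) = -36.603479581
ẍ = temp − m·l·θ̈·cosθ/(M+m) = 13.796313285
Euler: x'=-1.676034874+0.039849·-1.098671647=-1.719815840, ẋ'=-1.098671647+0.039849·13.796313285=-0.548902359
       θ'=-0.172427703+0.039849·1.267596687=-0.121915243, θ̇'=1.267596687+0.039849·-36.603479581=-0.191015371

(-1.719815840, -0.548902359, -0.121915243, -0.191015371)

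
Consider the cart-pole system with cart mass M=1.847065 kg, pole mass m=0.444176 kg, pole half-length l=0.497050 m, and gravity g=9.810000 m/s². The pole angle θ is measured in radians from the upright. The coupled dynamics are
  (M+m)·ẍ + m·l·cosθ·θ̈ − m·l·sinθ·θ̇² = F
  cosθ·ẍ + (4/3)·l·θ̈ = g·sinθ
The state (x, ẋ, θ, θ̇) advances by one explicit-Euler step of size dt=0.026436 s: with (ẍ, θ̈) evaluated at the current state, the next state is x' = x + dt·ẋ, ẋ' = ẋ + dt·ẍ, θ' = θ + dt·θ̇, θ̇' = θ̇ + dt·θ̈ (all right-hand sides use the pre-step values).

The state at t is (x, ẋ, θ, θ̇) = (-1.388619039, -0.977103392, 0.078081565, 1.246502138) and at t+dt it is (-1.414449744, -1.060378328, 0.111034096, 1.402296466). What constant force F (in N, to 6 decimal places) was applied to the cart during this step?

ẍ = (ẋ'−ẋ)/dt = (-1.060378328−-0.977103392)/0.026436 = -3.150058
θ̈ = (θ̇'−θ̇)/dt = (1.402296466−1.246502138)/0.026436 = 5.893264
sinθ=0.078002, cosθ=0.996953
F = (M+m)·ẍ + m·l·cosθ·θ̈ − m·l·sinθ·θ̇² = -7.217542 + 1.297137 − 0.026758 = -5.947163

F = -5.947163 N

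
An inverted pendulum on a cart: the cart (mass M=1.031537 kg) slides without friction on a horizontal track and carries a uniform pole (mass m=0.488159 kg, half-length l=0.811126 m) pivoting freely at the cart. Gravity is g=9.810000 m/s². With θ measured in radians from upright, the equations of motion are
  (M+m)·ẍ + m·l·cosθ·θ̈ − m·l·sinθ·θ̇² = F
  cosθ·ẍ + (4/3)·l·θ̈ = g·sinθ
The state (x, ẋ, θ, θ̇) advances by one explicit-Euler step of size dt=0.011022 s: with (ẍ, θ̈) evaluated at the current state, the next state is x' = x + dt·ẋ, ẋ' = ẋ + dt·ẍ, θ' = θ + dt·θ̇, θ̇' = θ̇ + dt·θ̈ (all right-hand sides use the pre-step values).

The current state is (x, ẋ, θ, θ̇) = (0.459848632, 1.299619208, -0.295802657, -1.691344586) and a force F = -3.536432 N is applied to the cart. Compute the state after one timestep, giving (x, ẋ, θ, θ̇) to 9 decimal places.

(0.474173035, 1.272963082, -0.314444657, -1.696911943)

sinθ=-0.291507740, cosθ=0.956568470
temp = (F + m·l·θ̇²·sinθ)/(M+m) = (-3.536432 + -0.330189995)/1.519696 = -2.544339128
θ̈ = (g·sinθ − cosθ·temp)/(l·(4/3 − m·cos²θ/(M+m))) = -0.505113129
ẍ = temp − m·l·θ̈·cosθ/(M+m) = -2.418447276
Euler: x'=0.459848632+0.011022·1.299619208=0.474173035, ẋ'=1.299619208+0.011022·-2.418447276=1.272963082
       θ'=-0.295802657+0.011022·-1.691344586=-0.314444657, θ̇'=-1.691344586+0.011022·-0.505113129=-1.696911943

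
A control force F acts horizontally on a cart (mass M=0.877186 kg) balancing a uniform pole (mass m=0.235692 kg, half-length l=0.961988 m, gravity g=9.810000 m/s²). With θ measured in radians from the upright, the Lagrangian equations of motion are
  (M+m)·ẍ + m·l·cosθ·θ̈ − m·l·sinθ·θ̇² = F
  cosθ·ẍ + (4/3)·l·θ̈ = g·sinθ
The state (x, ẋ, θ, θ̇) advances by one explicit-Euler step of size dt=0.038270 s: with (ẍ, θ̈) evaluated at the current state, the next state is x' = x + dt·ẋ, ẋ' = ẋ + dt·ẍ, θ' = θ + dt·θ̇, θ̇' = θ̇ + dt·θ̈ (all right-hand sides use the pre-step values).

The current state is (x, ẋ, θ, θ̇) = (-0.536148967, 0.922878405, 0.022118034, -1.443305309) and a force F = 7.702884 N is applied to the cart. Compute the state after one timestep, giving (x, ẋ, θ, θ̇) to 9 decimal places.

sinθ=0.022116231, cosθ=0.999755406
temp = (F + m·l·θ̇²·sinθ)/(M+m) = (7.702884 + 0.010445808)/1.112878 = 6.930975190
θ̈ = (g·sinθ − cosθ·temp)/(l·(4/3 − m·cos²θ/(M+m))) = -6.220786076
ẍ = temp − m·l·θ̈·cosθ/(M+m) = 8.198060825
Euler: x'=-0.536148967+0.038270·0.922878405=-0.500830410, ẋ'=0.922878405+0.038270·8.198060825=1.236618193
       θ'=0.022118034+0.038270·-1.443305309=-0.033117260, θ̇'=-1.443305309+0.038270·-6.220786076=-1.681374792

(-0.500830410, 1.236618193, -0.033117260, -1.681374792)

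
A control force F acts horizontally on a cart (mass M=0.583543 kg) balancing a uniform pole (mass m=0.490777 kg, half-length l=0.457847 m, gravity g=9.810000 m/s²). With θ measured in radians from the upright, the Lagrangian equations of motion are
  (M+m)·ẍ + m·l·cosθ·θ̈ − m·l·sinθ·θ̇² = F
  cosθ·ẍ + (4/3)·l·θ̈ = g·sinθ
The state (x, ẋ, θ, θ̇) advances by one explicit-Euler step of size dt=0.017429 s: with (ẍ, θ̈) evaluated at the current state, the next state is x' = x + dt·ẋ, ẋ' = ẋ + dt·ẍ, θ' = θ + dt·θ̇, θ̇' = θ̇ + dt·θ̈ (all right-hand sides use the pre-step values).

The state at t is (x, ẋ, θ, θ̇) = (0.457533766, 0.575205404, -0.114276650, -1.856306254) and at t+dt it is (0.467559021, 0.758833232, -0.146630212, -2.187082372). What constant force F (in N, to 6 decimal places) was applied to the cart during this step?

F = 7.170406 N

ẍ = (ẋ'−ẋ)/dt = (0.758833232−0.575205404)/0.017429 = 10.535764
θ̈ = (θ̇'−θ̇)/dt = (-2.187082372−-1.856306254)/0.017429 = -18.978491
sinθ=-0.114028, cosθ=0.993478
F = (M+m)·ẍ + m·l·cosθ·θ̈ − m·l·sinθ·θ̇² = 11.318782 + -4.236667 − -0.088291 = 7.170406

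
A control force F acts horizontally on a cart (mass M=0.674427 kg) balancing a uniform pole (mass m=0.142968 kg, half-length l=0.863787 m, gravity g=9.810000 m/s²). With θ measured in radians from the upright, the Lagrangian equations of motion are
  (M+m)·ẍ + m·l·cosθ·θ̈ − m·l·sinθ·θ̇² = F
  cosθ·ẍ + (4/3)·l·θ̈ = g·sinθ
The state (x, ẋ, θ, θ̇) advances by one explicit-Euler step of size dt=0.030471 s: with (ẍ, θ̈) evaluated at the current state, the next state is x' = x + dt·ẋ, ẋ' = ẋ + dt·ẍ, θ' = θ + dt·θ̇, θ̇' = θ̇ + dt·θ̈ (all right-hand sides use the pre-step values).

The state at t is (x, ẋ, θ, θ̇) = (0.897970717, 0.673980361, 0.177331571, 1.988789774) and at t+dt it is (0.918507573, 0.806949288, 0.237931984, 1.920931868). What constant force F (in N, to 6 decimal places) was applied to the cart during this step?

ẍ = (ẋ'−ẋ)/dt = (0.806949288−0.673980361)/0.030471 = 4.363786
θ̈ = (θ̇'−θ̇)/dt = (1.920931868−1.988789774)/0.030471 = -2.226967
sinθ=0.176404, cosθ=0.984318
F = (M+m)·ẍ + m·l·cosθ·θ̈ − m·l·sinθ·θ̇² = 3.566937 + -0.270704 − 0.086165 = 3.210068

F = 3.210068 N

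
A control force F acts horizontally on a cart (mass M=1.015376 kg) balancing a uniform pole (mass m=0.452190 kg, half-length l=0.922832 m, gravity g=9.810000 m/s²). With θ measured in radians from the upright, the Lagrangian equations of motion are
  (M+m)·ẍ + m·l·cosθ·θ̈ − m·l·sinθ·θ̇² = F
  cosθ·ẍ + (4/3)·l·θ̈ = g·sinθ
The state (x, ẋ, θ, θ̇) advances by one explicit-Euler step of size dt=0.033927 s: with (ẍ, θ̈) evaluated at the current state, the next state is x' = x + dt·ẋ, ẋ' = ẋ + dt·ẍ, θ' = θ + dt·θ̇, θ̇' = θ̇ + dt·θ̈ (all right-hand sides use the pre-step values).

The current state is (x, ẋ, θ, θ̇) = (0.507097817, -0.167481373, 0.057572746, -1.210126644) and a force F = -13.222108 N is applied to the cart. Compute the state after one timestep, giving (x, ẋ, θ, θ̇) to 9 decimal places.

sinθ=0.057540946, cosθ=0.998343147
temp = (F + m·l·θ̇²·sinθ)/(M+m) = (-13.222108 + 0.035162702)/1.467566 = -8.985589267
θ̈ = (g·sinθ − cosθ·temp)/(l·(4/3 − m·cos²θ/(M+m))) = 10.068412495
ẍ = temp − m·l·θ̈·cosθ/(M+m) = -11.843750991
Euler: x'=0.507097817+0.033927·-0.167481373=0.501415676, ẋ'=-0.167481373+0.033927·-11.843750991=-0.569304313
       θ'=0.057572746+0.033927·-1.210126644=0.016516779, θ̇'=-1.210126644+0.033927·10.068412495=-0.868535613

(0.501415676, -0.569304313, 0.016516779, -0.868535613)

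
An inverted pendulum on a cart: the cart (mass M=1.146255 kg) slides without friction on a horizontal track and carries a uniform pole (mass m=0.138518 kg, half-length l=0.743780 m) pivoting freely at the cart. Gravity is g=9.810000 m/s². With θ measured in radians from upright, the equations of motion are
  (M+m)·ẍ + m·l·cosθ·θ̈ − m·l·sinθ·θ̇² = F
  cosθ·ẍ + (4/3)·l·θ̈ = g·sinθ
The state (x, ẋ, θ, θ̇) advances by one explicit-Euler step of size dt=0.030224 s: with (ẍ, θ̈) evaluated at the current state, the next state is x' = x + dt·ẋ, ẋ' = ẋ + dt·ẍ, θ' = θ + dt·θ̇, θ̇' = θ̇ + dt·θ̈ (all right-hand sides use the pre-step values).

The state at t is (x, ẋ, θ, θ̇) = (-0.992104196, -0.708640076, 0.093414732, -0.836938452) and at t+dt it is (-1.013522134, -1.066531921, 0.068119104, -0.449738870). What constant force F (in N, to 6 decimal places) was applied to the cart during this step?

F = -13.906008 N

ẍ = (ẋ'−ẋ)/dt = (-1.066531921−-0.708640076)/0.030224 = -11.841313
θ̈ = (θ̇'−θ̇)/dt = (-0.449738870−-0.836938452)/0.030224 = 12.810997
sinθ=0.093279, cosθ=0.995640
F = (M+m)·ẍ + m·l·cosθ·θ̈ − m·l·sinθ·θ̇² = -15.213399 + 1.314123 − 0.006732 = -13.906008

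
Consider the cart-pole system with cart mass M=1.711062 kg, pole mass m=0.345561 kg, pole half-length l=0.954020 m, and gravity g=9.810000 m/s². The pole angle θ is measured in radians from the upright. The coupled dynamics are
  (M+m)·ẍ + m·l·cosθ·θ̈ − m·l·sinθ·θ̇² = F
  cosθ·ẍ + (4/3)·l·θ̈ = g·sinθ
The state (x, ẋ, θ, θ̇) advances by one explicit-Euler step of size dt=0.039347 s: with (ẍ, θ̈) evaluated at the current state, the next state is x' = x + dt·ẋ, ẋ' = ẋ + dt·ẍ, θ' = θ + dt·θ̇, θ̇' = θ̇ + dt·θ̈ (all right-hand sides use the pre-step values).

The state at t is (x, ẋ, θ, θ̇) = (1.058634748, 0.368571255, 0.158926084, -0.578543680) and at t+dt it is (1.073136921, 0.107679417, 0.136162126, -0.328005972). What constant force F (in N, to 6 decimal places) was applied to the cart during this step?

F = -11.581286 N

ẍ = (ẋ'−ẋ)/dt = (0.107679417−0.368571255)/0.039347 = -6.630539
θ̈ = (θ̇'−θ̇)/dt = (-0.328005972−-0.578543680)/0.039347 = 6.367390
sinθ=0.158258, cosθ=0.987398
F = (M+m)·ẍ + m·l·cosθ·θ̈ − m·l·sinθ·θ̇² = -13.636520 + 2.072697 − 0.017463 = -11.581286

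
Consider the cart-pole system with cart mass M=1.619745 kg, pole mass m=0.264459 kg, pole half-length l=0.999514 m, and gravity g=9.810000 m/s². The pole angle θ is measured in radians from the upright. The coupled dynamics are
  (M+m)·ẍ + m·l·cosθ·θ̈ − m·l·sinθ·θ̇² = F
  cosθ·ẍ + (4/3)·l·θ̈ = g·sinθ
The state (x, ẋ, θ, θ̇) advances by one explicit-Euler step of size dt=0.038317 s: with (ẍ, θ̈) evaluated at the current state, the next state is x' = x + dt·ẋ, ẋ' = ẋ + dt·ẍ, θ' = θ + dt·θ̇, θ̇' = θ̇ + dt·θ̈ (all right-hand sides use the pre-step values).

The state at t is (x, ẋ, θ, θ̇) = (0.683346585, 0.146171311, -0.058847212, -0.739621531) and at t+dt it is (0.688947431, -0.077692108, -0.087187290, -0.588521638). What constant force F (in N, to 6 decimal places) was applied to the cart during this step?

F = -9.959217 N

ẍ = (ẋ'−ẋ)/dt = (-0.077692108−0.146171311)/0.038317 = -5.842405
θ̈ = (θ̇'−θ̇)/dt = (-0.588521638−-0.739621531)/0.038317 = 3.943417
sinθ=-0.058813, cosθ=0.998269
F = (M+m)·ẍ + m·l·cosθ·θ̈ − m·l·sinθ·θ̇² = -11.008282 + 1.040561 − -0.008504 = -9.959217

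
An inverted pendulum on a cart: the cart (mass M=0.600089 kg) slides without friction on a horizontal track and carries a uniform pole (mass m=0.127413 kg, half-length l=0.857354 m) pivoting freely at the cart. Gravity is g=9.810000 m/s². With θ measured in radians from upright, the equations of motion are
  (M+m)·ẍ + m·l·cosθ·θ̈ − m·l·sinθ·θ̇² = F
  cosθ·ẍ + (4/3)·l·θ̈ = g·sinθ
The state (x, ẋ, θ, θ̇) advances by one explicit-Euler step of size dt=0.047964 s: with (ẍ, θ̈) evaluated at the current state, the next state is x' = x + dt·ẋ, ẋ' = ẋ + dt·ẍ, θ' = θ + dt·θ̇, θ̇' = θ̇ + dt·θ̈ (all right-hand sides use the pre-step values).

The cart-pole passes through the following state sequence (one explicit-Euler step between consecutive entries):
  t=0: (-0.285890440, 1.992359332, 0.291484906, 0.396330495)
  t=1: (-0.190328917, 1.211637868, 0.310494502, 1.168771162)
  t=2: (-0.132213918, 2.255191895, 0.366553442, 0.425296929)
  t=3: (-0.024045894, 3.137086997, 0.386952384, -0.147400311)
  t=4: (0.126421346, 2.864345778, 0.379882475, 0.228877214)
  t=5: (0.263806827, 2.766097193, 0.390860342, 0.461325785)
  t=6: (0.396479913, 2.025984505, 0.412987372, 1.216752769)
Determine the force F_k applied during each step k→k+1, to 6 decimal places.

step 0→1:
  ẍ = (ẋ'−ẋ)/dt = (1.211637868−1.992359332)/0.047964 = -16.277238
  θ̈ = (θ̇'−θ̇)/dt = (1.168771162−0.396330495)/0.047964 = 16.104592
  sinθ=0.287375, cosθ=0.957818
  F = (M+m)·ẍ + m·l·cosθ·θ̈ − m·l·sinθ·θ̇² = -11.841724 + 1.685027 − 0.004931 = -10.161628
step 1→2:
  ẍ = (ẋ'−ẋ)/dt = (2.255191895−1.211637868)/0.047964 = 21.757027
  θ̈ = (θ̇'−θ̇)/dt = (0.425296929−1.168771162)/0.047964 = -15.500672
  sinθ=0.305530, cosθ=0.952183
  F = (M+m)·ẍ + m·l·cosθ·θ̈ − m·l·sinθ·θ̇² = 15.828280 + -1.612296 − 0.045592 = 14.170393
step 2→3:
  ẍ = (ẋ'−ẋ)/dt = (3.137086997−2.255191895)/0.047964 = 18.386605
  θ̈ = (θ̇'−θ̇)/dt = (-0.147400311−0.425296929)/0.047964 = -11.940148
  sinθ=0.358400, cosθ=0.933568
  F = (M+m)·ẍ + m·l·cosθ·θ̈ − m·l·sinθ·θ̇² = 13.376292 + -1.217670 − 0.007082 = 12.151540
step 3→4:
  ẍ = (ẋ'−ẋ)/dt = (2.864345778−3.137086997)/0.047964 = -5.686374
  θ̈ = (θ̇'−θ̇)/dt = (0.228877214−-0.147400311)/0.047964 = 7.844999
  sinθ=0.377368, cosθ=0.926063
  F = (M+m)·ẍ + m·l·cosθ·θ̈ − m·l·sinθ·θ̇² = -4.136848 + 0.793611 − 0.000896 = -3.344133
step 4→5:
  ẍ = (ẋ'−ẋ)/dt = (2.766097193−2.864345778)/0.047964 = -2.048382
  θ̈ = (θ̇'−θ̇)/dt = (0.461325785−0.228877214)/0.047964 = 4.846313
  sinθ=0.370811, cosθ=0.928708
  F = (M+m)·ẍ + m·l·cosθ·θ̈ − m·l·sinθ·θ̇² = -1.490202 + 0.491660 − 0.002122 = -1.000664
step 5→6:
  ẍ = (ẋ'−ẋ)/dt = (2.025984505−2.766097193)/0.047964 = -15.430587
  θ̈ = (θ̇'−θ̇)/dt = (1.216752769−0.461325785)/0.047964 = 15.749875
  sinθ=0.380984, cosθ=0.924582
  F = (M+m)·ẍ + m·l·cosθ·θ̈ − m·l·sinθ·θ̇² = -11.225783 + 1.590729 − 0.008857 = -9.643911

F_0 = -10.161628 N
F_1 = 14.170393 N
F_2 = 12.151540 N
F_3 = -3.344133 N
F_4 = -1.000664 N
F_5 = -9.643911 N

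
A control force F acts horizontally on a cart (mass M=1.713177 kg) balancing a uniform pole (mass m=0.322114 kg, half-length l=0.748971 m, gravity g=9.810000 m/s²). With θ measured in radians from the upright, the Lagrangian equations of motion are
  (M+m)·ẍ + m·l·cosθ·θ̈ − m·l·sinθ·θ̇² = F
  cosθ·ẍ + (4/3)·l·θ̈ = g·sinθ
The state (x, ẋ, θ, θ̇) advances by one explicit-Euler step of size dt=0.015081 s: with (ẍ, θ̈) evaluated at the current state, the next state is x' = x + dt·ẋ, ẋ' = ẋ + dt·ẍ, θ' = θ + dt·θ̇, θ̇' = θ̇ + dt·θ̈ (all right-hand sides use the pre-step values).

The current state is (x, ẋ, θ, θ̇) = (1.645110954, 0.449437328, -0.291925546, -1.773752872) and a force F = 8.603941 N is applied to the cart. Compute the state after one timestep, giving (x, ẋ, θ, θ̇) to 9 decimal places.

sinθ=-0.287796837, cosθ=0.957691485
temp = (F + m·l·θ̇²·sinθ)/(M+m) = (8.603941 + -0.218447381)/2.035291 = 4.120046528
θ̈ = (g·sinθ − cosθ·temp)/(l·(4/3 − m·cos²θ/(M+m))) = -7.606405620
ẍ = temp − m·l·θ̈·cosθ/(M+m) = 4.983528348
Euler: x'=1.645110954+0.015081·0.449437328=1.651888918, ẋ'=0.449437328+0.015081·4.983528348=0.524593919
       θ'=-0.291925546+0.015081·-1.773752872=-0.318675513, θ̇'=-1.773752872+0.015081·-7.606405620=-1.888465075

(1.651888918, 0.524593919, -0.318675513, -1.888465075)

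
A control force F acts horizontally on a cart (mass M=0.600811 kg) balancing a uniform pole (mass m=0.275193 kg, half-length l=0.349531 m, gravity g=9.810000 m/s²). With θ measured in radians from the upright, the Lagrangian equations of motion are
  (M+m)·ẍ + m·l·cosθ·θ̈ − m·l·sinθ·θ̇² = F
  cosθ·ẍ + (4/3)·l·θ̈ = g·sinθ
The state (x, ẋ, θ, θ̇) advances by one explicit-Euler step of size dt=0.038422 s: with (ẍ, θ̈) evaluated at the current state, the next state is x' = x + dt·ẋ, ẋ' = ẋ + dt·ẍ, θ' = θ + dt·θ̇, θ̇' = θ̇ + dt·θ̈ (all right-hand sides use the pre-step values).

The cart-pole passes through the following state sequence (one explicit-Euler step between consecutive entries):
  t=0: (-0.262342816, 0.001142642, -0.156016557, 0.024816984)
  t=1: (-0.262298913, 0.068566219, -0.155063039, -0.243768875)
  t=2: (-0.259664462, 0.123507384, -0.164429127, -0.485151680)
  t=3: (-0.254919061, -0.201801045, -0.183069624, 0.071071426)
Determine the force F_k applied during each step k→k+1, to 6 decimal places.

step 0→1:
  ẍ = (ẋ'−ẋ)/dt = (0.068566219−0.001142642)/0.038422 = 1.754817
  θ̈ = (θ̇'−θ̇)/dt = (-0.243768875−0.024816984)/0.038422 = -6.990418
  sinθ=-0.155384, cosθ=0.987854
  F = (M+m)·ẍ + m·l·cosθ·θ̈ − m·l·sinθ·θ̇² = 1.537227 + -0.664231 − -0.000009 = 0.873005
step 1→2:
  ẍ = (ẋ'−ẋ)/dt = (0.123507384−0.068566219)/0.038422 = 1.429940
  θ̈ = (θ̇'−θ̇)/dt = (-0.485151680−-0.243768875)/0.038422 = -6.282411
  sinθ=-0.154442, cosθ=0.988002
  F = (M+m)·ẍ + m·l·cosθ·θ̈ − m·l·sinθ·θ̇² = 1.252633 + -0.597045 − -0.000883 = 0.656471
step 2→3:
  ẍ = (ẋ'−ẋ)/dt = (-0.201801045−0.123507384)/0.038422 = -8.466723
  θ̈ = (θ̇'−θ̇)/dt = (0.071071426−-0.485151680)/0.038422 = 14.476683
  sinθ=-0.163689, cosθ=0.986512
  F = (M+m)·ẍ + m·l·cosθ·θ̈ − m·l·sinθ·θ̇² = -7.416883 + 1.373708 − -0.003706 = -6.039469

F_0 = 0.873005 N
F_1 = 0.656471 N
F_2 = -6.039469 N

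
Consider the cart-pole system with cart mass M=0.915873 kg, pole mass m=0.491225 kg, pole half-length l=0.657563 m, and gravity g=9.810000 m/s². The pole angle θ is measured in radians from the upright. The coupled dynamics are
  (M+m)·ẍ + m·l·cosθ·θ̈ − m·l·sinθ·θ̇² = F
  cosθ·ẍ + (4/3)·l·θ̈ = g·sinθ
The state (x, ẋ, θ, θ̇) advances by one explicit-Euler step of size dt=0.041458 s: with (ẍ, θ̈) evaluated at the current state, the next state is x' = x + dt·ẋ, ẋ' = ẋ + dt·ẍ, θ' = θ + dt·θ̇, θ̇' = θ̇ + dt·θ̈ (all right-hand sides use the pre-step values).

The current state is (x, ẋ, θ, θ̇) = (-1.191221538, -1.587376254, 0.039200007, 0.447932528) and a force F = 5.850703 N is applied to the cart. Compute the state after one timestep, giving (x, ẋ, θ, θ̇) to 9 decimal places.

sinθ=0.039189968, cosθ=0.999231778
temp = (F + m·l·θ̇²·sinθ)/(M+m) = (5.850703 + 0.002539908)/1.407098 = 4.159797617
θ̈ = (g·sinθ − cosθ·temp)/(l·(4/3 − m·cos²θ/(M+m))) = -5.825309821
ẍ = temp − m·l·θ̈·cosθ/(M+m) = 5.496020022
Euler: x'=-1.191221538+0.041458·-1.587376254=-1.257030983, ẋ'=-1.587376254+0.041458·5.496020022=-1.359522256
       θ'=0.039200007+0.041458·0.447932528=0.057770394, θ̇'=0.447932528+0.041458·-5.825309821=0.206426833

(-1.257030983, -1.359522256, 0.057770394, 0.206426833)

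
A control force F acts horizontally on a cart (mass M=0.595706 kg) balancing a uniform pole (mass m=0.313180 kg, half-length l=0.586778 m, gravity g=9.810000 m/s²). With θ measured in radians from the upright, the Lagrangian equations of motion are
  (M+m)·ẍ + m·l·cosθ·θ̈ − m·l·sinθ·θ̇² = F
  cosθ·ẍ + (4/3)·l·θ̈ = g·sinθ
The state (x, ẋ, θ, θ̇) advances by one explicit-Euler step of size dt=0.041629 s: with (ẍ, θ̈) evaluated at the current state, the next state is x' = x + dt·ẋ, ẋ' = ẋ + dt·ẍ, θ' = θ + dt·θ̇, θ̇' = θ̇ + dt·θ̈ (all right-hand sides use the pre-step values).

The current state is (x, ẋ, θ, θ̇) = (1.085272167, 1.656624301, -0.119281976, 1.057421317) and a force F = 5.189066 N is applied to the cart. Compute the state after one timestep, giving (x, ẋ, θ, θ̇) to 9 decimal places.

(1.154235780, 1.990777924, -0.075262584, 0.571237140)

sinθ=-0.118999316, cosθ=0.992894336
temp = (F + m·l·θ̇²·sinθ)/(M+m) = (5.189066 + -0.024451665)/0.908886 = 5.682356572
θ̈ = (g·sinθ − cosθ·temp)/(l·(4/3 − m·cos²θ/(M+m))) = -11.678978044
ẍ = temp − m·l·θ̈·cosθ/(M+m) = 8.026943308
Euler: x'=1.085272167+0.041629·1.656624301=1.154235780, ẋ'=1.656624301+0.041629·8.026943308=1.990777924
       θ'=-0.119281976+0.041629·1.057421317=-0.075262584, θ̇'=1.057421317+0.041629·-11.678978044=0.571237140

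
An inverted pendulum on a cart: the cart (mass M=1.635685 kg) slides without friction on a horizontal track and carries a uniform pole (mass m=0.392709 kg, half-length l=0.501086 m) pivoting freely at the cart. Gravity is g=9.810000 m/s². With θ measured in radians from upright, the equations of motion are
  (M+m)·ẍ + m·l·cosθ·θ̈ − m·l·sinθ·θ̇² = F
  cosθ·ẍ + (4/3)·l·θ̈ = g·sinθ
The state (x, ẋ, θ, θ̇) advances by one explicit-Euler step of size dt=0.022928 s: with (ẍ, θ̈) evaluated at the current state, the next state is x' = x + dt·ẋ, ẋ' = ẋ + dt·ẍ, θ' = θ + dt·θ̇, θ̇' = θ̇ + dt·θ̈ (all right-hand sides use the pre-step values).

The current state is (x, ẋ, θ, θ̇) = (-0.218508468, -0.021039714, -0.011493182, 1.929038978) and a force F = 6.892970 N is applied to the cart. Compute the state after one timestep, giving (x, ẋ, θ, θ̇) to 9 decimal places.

(-0.218990867, 0.070436309, 0.032735824, 1.788262225)

sinθ=-0.011492929, cosθ=0.999933954
temp = (F + m·l·θ̇²·sinθ)/(M+m) = (6.892970 + -0.008415809)/2.028394 = 3.394091183
θ̈ = (g·sinθ − cosθ·temp)/(l·(4/3 − m·cos²θ/(M+m))) = -6.139949105
ẍ = temp − m·l·θ̈·cosθ/(M+m) = 3.989707920
Euler: x'=-0.218508468+0.022928·-0.021039714=-0.218990867, ẋ'=-0.021039714+0.022928·3.989707920=0.070436309
       θ'=-0.011493182+0.022928·1.929038978=0.032735824, θ̇'=1.929038978+0.022928·-6.139949105=1.788262225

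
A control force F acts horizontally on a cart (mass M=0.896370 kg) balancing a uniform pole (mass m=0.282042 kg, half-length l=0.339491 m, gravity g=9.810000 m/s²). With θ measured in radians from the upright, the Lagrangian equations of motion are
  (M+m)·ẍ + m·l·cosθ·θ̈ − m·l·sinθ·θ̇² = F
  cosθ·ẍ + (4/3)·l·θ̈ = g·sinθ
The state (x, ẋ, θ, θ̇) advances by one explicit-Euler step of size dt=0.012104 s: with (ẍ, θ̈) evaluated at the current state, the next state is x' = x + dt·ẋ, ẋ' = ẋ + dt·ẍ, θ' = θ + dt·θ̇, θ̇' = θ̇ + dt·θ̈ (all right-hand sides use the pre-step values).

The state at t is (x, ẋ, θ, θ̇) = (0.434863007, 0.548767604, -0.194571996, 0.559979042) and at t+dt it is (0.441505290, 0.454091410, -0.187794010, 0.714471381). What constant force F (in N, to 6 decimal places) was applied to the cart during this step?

ẍ = (ẋ'−ẋ)/dt = (0.454091410−0.548767604)/0.012104 = -7.821893
θ̈ = (θ̇'−θ̇)/dt = (0.714471381−0.559979042)/0.012104 = 12.763742
sinθ=-0.193347, cosθ=0.981131
F = (M+m)·ẍ + m·l·cosθ·θ̈ − m·l·sinθ·θ̇² = -9.217413 + 1.199076 − -0.005805 = -8.012531

F = -8.012531 N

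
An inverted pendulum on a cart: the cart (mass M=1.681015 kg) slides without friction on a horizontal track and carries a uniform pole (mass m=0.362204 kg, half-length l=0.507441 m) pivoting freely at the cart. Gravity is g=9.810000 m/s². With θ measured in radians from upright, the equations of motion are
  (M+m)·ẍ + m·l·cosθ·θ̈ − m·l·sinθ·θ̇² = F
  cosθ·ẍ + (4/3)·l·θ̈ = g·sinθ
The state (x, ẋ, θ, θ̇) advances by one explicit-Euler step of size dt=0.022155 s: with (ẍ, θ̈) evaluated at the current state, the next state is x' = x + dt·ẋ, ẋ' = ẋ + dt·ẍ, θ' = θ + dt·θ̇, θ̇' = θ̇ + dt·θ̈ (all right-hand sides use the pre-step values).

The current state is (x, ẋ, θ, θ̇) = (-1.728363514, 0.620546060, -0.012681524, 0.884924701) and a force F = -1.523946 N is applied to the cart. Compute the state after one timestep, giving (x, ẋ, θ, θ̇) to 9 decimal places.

(-1.714615316, 0.601887995, 0.006923983, 0.908425604)

sinθ=-0.012681184, cosθ=0.999919591
temp = (F + m·l·θ̇²·sinθ)/(M+m) = (-1.523946 + -0.001825203)/2.043219 = -0.746748735
θ̈ = (g·sinθ − cosθ·temp)/(l·(4/3 − m·cos²θ/(M+m))) = 1.060749420
ẍ = temp − m·l·θ̈·cosθ/(M+m) = -0.842160462
Euler: x'=-1.728363514+0.022155·0.620546060=-1.714615316, ẋ'=0.620546060+0.022155·-0.842160462=0.601887995
       θ'=-0.012681524+0.022155·0.884924701=0.006923983, θ̇'=0.884924701+0.022155·1.060749420=0.908425604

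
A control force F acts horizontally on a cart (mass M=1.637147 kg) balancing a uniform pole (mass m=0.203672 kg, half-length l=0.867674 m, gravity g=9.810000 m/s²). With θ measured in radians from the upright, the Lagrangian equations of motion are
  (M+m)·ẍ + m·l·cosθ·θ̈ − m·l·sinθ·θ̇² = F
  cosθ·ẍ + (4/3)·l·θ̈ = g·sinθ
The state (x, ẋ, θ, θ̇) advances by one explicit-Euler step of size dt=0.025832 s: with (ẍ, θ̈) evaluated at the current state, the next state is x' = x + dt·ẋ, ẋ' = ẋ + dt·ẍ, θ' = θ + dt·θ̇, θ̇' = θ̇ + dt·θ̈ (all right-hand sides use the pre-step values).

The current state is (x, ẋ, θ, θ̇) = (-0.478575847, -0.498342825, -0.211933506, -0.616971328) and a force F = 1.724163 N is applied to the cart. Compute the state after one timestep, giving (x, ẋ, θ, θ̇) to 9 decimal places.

sinθ=-0.210350538, cosθ=0.977626028
temp = (F + m·l·θ̇²·sinθ)/(M+m) = (1.724163 + -0.014150165)/1.840819 = 0.928941322
θ̈ = (g·sinθ − cosθ·temp)/(l·(4/3 − m·cos²θ/(M+m))) = -2.789944416
ẍ = temp − m·l·θ̈·cosθ/(M+m) = 1.190786831
Euler: x'=-0.478575847+0.025832·-0.498342825=-0.491449039, ẋ'=-0.498342825+0.025832·1.190786831=-0.467582420
       θ'=-0.211933506+0.025832·-0.616971328=-0.227871109, θ̇'=-0.616971328+0.025832·-2.789944416=-0.689041172

(-0.491449039, -0.467582420, -0.227871109, -0.689041172)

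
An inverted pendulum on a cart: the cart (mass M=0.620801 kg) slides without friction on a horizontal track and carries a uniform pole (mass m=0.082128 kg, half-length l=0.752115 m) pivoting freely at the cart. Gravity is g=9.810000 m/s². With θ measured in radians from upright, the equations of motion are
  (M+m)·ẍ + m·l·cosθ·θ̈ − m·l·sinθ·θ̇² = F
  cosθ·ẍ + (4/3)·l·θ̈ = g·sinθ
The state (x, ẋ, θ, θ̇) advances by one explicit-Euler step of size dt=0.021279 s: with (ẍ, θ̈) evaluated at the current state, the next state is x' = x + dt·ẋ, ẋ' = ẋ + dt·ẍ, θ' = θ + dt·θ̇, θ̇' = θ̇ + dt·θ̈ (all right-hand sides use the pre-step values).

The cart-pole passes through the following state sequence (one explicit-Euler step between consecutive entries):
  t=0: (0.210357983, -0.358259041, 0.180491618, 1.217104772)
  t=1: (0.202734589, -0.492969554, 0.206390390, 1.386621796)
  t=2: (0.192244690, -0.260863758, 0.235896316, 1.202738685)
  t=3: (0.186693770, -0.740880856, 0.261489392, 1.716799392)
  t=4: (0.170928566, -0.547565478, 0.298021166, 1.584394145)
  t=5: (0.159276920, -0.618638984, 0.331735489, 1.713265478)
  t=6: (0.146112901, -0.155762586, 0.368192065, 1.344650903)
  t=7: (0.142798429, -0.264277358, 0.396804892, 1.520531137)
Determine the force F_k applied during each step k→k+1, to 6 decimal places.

F_0 = -3.982355 N
F_1 = 7.120572 N
F_2 = -14.426822 N
F_3 = 5.967614 N
F_4 = -2.035764 N
F_5 = 14.219884 N
F_6 = -3.148532 N

step 0→1:
  ẍ = (ẋ'−ẋ)/dt = (-0.492969554−-0.358259041)/0.021279 = -6.330679
  θ̈ = (θ̇'−θ̇)/dt = (1.386621796−1.217104772)/0.021279 = 7.966400
  sinθ=0.179513, cosθ=0.983756
  F = (M+m)·ẍ + m·l·cosθ·θ̈ − m·l·sinθ·θ̇² = -4.450018 + 0.484089 − 0.016426 = -3.982355
step 1→2:
  ẍ = (ẋ'−ẋ)/dt = (-0.260863758−-0.492969554)/0.021279 = 10.907740
  θ̈ = (θ̇'−θ̇)/dt = (1.202738685−1.386621796)/0.021279 = -8.641530
  sinθ=0.204928, cosθ=0.978777
  F = (M+m)·ẍ + m·l·cosθ·θ̈ − m·l·sinθ·θ̇² = 7.667367 + -0.522456 − 0.024338 = 7.120572
step 2→3:
  ẍ = (ẋ'−ẋ)/dt = (-0.740880856−-0.260863758)/0.021279 = -22.558255
  θ̈ = (θ̇'−θ̇)/dt = (1.716799392−1.202738685)/0.021279 = 24.158123
  sinθ=0.233715, cosθ=0.972305
  F = (M+m)·ẍ + m·l·cosθ·θ̈ − m·l·sinθ·θ̇² = -15.856851 + 1.450913 − 0.020884 = -14.426822
step 3→4:
  ẍ = (ẋ'−ẋ)/dt = (-0.547565478−-0.740880856)/0.021279 = 9.084796
  θ̈ = (θ̇'−θ̇)/dt = (1.584394145−1.716799392)/0.021279 = -6.222343
  sinθ=0.258520, cosθ=0.966006
  F = (M+m)·ẍ + m·l·cosθ·θ̈ − m·l·sinθ·θ̇² = 6.385967 + -0.371287 − 0.047066 = 5.967614
step 4→5:
  ẍ = (ẋ'−ẋ)/dt = (-0.618638984−-0.547565478)/0.021279 = -3.340077
  θ̈ = (θ̇'−θ̇)/dt = (1.713265478−1.584394145)/0.021279 = 6.056268
  sinθ=0.293629, cosθ=0.955919
  F = (M+m)·ẍ + m·l·cosθ·θ̈ − m·l·sinθ·θ̇² = -2.347837 + 0.357604 − 0.045530 = -2.035764
step 5→6:
  ẍ = (ẋ'−ẋ)/dt = (-0.155762586−-0.618638984)/0.021279 = 21.752733
  θ̈ = (θ̇'−θ̇)/dt = (1.344650903−1.713265478)/0.021279 = -17.322928
  sinθ=0.325684, cosθ=0.945479
  F = (M+m)·ẍ + m·l·cosθ·θ̈ − m·l·sinθ·θ̇² = 15.290627 + -1.011692 − 0.059050 = 14.219884
step 6→7:
  ẍ = (ẋ'−ẋ)/dt = (-0.264277358−-0.155762586)/0.021279 = -5.099618
  θ̈ = (θ̇'−θ̇)/dt = (1.520531137−1.344650903)/0.021279 = 8.265437
  sinθ=0.359929, cosθ=0.932980
  F = (M+m)·ẍ + m·l·cosθ·θ̈ − m·l·sinθ·θ̇² = -3.584669 + 0.476336 − 0.040199 = -3.148532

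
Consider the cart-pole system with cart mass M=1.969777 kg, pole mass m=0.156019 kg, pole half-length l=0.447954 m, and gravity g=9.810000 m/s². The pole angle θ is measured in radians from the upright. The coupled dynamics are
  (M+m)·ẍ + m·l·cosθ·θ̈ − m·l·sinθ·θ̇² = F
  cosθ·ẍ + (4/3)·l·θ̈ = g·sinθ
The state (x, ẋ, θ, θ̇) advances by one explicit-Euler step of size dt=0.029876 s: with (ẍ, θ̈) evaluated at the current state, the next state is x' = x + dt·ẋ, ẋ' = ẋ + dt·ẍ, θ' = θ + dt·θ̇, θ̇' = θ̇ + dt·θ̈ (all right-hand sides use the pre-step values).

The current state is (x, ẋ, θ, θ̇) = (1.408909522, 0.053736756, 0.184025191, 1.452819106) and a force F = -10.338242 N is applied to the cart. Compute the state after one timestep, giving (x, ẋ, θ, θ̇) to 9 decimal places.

(1.410514961, -0.102386106, 0.227429615, 1.799591760)

sinθ=0.182988271, cosθ=0.983115096
temp = (F + m·l·θ̇²·sinθ)/(M+m) = (-10.338242 + 0.026993379)/2.125796 = -4.850535339
θ̈ = (g·sinθ − cosθ·temp)/(l·(4/3 − m·cos²θ/(M+m))) = 11.607064348
ẍ = temp − m·l·θ̈·cosθ/(M+m) = -5.225694953
Euler: x'=1.408909522+0.029876·0.053736756=1.410514961, ẋ'=0.053736756+0.029876·-5.225694953=-0.102386106
       θ'=0.184025191+0.029876·1.452819106=0.227429615, θ̇'=1.452819106+0.029876·11.607064348=1.799591760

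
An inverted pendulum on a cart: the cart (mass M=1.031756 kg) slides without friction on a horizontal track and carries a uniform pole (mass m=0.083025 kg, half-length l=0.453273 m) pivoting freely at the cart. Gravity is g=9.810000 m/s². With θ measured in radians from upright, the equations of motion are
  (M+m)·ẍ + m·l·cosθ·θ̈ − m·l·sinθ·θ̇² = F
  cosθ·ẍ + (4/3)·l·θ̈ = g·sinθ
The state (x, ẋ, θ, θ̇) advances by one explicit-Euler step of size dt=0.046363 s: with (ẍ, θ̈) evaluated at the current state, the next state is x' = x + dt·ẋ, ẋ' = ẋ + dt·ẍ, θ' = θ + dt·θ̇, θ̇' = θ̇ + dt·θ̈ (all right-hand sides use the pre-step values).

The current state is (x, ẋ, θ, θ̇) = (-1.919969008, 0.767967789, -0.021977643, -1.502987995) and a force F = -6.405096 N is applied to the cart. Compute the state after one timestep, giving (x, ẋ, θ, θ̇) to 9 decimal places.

sinθ=-0.021975874, cosθ=0.999758501
temp = (F + m·l·θ̇²·sinθ)/(M+m) = (-6.405096 + -0.001868211)/1.114781 = -5.747285082
θ̈ = (g·sinθ − cosθ·temp)/(l·(4/3 − m·cos²θ/(M+m))) = 9.691727132
ẍ = temp − m·l·θ̈·cosθ/(M+m) = -6.074381253
Euler: x'=-1.919969008+0.046363·0.767967789=-1.884363717, ẋ'=0.767967789+0.046363·-6.074381253=0.486341251
       θ'=-0.021977643+0.046363·-1.502987995=-0.091660675, θ̇'=-1.502987995+0.046363·9.691727132=-1.053650450

(-1.884363717, 0.486341251, -0.091660675, -1.053650450)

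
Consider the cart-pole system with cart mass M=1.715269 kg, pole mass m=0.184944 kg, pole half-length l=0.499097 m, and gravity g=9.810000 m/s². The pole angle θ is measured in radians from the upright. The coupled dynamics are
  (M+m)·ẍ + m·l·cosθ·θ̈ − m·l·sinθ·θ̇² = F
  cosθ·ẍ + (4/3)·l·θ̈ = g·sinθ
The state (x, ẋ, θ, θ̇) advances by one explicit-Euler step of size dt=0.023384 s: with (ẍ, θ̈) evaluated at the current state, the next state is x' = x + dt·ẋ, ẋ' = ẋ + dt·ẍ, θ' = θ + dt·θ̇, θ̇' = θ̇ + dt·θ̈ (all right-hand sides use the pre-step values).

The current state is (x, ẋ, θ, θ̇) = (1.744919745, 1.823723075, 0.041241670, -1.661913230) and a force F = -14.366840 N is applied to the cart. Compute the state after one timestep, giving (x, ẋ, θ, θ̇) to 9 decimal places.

sinθ=0.041229980, cosθ=0.999149683
temp = (F + m·l·θ̇²·sinθ)/(M+m) = (-14.366840 + 0.010511266)/1.900213 = -7.555115523
θ̈ = (g·sinθ − cosθ·temp)/(l·(4/3 − m·cos²θ/(M+m))) = 12.890689732
ẍ = temp − m·l·θ̈·cosθ/(M+m) = -8.180762905
Euler: x'=1.744919745+0.023384·1.823723075=1.787565685, ẋ'=1.823723075+0.023384·-8.180762905=1.632424115
       θ'=0.041241670+0.023384·-1.661913230=0.002379491, θ̇'=-1.661913230+0.023384·12.890689732=-1.360477341

(1.787565685, 1.632424115, 0.002379491, -1.360477341)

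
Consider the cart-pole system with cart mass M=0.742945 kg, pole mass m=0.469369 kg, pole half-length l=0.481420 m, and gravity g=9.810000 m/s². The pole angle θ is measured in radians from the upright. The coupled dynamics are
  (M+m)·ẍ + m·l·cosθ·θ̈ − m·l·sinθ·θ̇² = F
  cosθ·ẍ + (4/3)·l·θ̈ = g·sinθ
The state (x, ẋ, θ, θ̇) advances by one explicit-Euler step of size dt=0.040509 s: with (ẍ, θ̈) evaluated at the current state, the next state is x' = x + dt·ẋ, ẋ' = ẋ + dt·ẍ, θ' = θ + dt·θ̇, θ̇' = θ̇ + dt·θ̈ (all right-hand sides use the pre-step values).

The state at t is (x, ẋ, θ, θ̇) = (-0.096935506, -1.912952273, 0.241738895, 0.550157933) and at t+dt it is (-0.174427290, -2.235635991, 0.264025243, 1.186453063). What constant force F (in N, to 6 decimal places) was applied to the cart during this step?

ẍ = (ẋ'−ẋ)/dt = (-2.235635991−-1.912952273)/0.040509 = -7.965729
θ̈ = (θ̇'−θ̇)/dt = (1.186453063−0.550157933)/0.040509 = 15.707500
sinθ=0.239391, cosθ=0.970923
F = (M+m)·ẍ + m·l·cosθ·θ̈ − m·l·sinθ·θ̇² = -9.656965 + 3.446121 − 0.016373 = -6.227217

F = -6.227217 N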